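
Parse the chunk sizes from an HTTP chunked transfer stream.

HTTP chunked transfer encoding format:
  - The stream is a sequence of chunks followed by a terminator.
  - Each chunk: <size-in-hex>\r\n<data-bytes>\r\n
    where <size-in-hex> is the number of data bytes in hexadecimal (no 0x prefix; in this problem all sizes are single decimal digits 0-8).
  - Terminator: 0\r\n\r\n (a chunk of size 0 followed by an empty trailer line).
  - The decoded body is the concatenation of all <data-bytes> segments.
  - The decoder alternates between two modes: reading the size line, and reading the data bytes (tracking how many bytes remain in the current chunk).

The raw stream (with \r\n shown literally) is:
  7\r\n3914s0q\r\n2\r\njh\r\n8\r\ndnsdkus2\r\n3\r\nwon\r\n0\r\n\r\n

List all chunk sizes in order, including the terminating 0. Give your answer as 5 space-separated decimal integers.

Answer: 7 2 8 3 0

Derivation:
Chunk 1: stream[0..1]='7' size=0x7=7, data at stream[3..10]='3914s0q' -> body[0..7], body so far='3914s0q'
Chunk 2: stream[12..13]='2' size=0x2=2, data at stream[15..17]='jh' -> body[7..9], body so far='3914s0qjh'
Chunk 3: stream[19..20]='8' size=0x8=8, data at stream[22..30]='dnsdkus2' -> body[9..17], body so far='3914s0qjhdnsdkus2'
Chunk 4: stream[32..33]='3' size=0x3=3, data at stream[35..38]='won' -> body[17..20], body so far='3914s0qjhdnsdkus2won'
Chunk 5: stream[40..41]='0' size=0 (terminator). Final body='3914s0qjhdnsdkus2won' (20 bytes)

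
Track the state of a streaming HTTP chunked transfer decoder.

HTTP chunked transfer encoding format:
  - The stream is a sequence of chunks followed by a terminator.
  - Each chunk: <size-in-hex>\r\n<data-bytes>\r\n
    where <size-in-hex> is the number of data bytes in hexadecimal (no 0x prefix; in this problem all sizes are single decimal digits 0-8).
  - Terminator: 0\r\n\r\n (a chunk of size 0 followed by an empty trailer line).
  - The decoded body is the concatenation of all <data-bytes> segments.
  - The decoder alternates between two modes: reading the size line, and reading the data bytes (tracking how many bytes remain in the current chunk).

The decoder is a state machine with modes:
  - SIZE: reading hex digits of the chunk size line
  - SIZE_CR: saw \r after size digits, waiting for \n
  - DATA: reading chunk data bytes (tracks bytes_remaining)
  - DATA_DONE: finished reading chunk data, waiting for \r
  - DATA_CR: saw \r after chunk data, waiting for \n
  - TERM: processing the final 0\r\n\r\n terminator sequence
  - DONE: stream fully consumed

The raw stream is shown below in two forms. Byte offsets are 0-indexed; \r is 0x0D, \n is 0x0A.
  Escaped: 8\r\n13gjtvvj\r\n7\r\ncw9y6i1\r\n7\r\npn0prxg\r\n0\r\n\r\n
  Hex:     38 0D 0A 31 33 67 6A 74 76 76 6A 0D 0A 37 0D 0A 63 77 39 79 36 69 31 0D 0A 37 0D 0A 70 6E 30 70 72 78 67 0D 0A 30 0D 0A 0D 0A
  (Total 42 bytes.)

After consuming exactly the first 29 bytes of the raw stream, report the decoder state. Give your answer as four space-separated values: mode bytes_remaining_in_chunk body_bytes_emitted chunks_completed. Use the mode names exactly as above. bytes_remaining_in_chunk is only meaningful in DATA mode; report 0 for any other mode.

Answer: DATA 6 16 2

Derivation:
Byte 0 = '8': mode=SIZE remaining=0 emitted=0 chunks_done=0
Byte 1 = 0x0D: mode=SIZE_CR remaining=0 emitted=0 chunks_done=0
Byte 2 = 0x0A: mode=DATA remaining=8 emitted=0 chunks_done=0
Byte 3 = '1': mode=DATA remaining=7 emitted=1 chunks_done=0
Byte 4 = '3': mode=DATA remaining=6 emitted=2 chunks_done=0
Byte 5 = 'g': mode=DATA remaining=5 emitted=3 chunks_done=0
Byte 6 = 'j': mode=DATA remaining=4 emitted=4 chunks_done=0
Byte 7 = 't': mode=DATA remaining=3 emitted=5 chunks_done=0
Byte 8 = 'v': mode=DATA remaining=2 emitted=6 chunks_done=0
Byte 9 = 'v': mode=DATA remaining=1 emitted=7 chunks_done=0
Byte 10 = 'j': mode=DATA_DONE remaining=0 emitted=8 chunks_done=0
Byte 11 = 0x0D: mode=DATA_CR remaining=0 emitted=8 chunks_done=0
Byte 12 = 0x0A: mode=SIZE remaining=0 emitted=8 chunks_done=1
Byte 13 = '7': mode=SIZE remaining=0 emitted=8 chunks_done=1
Byte 14 = 0x0D: mode=SIZE_CR remaining=0 emitted=8 chunks_done=1
Byte 15 = 0x0A: mode=DATA remaining=7 emitted=8 chunks_done=1
Byte 16 = 'c': mode=DATA remaining=6 emitted=9 chunks_done=1
Byte 17 = 'w': mode=DATA remaining=5 emitted=10 chunks_done=1
Byte 18 = '9': mode=DATA remaining=4 emitted=11 chunks_done=1
Byte 19 = 'y': mode=DATA remaining=3 emitted=12 chunks_done=1
Byte 20 = '6': mode=DATA remaining=2 emitted=13 chunks_done=1
Byte 21 = 'i': mode=DATA remaining=1 emitted=14 chunks_done=1
Byte 22 = '1': mode=DATA_DONE remaining=0 emitted=15 chunks_done=1
Byte 23 = 0x0D: mode=DATA_CR remaining=0 emitted=15 chunks_done=1
Byte 24 = 0x0A: mode=SIZE remaining=0 emitted=15 chunks_done=2
Byte 25 = '7': mode=SIZE remaining=0 emitted=15 chunks_done=2
Byte 26 = 0x0D: mode=SIZE_CR remaining=0 emitted=15 chunks_done=2
Byte 27 = 0x0A: mode=DATA remaining=7 emitted=15 chunks_done=2
Byte 28 = 'p': mode=DATA remaining=6 emitted=16 chunks_done=2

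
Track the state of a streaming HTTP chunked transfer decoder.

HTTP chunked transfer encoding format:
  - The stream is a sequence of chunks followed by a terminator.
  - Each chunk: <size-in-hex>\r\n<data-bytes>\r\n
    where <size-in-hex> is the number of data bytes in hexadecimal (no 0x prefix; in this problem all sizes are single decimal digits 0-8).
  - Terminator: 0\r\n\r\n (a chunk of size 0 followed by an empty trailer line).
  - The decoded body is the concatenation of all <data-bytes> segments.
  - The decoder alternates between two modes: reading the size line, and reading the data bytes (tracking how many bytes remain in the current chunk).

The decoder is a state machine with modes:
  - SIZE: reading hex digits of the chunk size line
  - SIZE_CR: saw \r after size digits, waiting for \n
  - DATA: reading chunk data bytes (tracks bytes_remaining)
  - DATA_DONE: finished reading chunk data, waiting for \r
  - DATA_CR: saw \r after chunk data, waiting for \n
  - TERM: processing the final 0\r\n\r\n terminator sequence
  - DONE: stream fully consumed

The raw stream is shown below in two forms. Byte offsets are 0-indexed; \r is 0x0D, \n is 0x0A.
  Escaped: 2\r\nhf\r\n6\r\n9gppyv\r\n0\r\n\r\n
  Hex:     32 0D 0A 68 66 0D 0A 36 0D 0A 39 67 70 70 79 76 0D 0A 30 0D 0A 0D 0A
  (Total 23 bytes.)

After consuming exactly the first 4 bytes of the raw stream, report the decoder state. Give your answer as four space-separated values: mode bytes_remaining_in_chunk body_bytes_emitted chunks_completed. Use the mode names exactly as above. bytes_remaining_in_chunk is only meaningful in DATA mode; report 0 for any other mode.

Answer: DATA 1 1 0

Derivation:
Byte 0 = '2': mode=SIZE remaining=0 emitted=0 chunks_done=0
Byte 1 = 0x0D: mode=SIZE_CR remaining=0 emitted=0 chunks_done=0
Byte 2 = 0x0A: mode=DATA remaining=2 emitted=0 chunks_done=0
Byte 3 = 'h': mode=DATA remaining=1 emitted=1 chunks_done=0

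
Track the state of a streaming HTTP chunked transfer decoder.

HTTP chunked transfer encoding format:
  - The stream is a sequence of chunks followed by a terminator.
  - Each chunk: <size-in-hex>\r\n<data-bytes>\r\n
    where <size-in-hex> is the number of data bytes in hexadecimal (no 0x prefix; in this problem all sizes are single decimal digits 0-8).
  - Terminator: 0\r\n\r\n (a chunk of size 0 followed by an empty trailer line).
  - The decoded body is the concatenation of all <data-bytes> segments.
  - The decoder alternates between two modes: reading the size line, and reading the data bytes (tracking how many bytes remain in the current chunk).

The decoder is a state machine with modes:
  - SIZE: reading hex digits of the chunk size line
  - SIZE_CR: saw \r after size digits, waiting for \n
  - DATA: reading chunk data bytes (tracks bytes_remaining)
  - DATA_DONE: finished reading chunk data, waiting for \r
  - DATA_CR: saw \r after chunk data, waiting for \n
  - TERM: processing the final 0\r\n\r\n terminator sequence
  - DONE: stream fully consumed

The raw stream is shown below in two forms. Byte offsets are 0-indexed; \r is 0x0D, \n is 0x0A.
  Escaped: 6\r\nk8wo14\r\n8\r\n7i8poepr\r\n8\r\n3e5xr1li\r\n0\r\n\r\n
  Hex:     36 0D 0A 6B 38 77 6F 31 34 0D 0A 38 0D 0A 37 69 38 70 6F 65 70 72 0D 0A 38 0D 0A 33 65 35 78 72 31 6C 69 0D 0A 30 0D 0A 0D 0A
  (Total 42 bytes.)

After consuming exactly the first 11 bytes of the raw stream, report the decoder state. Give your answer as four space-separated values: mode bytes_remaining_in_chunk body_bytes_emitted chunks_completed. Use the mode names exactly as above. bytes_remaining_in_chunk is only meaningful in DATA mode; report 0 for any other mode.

Answer: SIZE 0 6 1

Derivation:
Byte 0 = '6': mode=SIZE remaining=0 emitted=0 chunks_done=0
Byte 1 = 0x0D: mode=SIZE_CR remaining=0 emitted=0 chunks_done=0
Byte 2 = 0x0A: mode=DATA remaining=6 emitted=0 chunks_done=0
Byte 3 = 'k': mode=DATA remaining=5 emitted=1 chunks_done=0
Byte 4 = '8': mode=DATA remaining=4 emitted=2 chunks_done=0
Byte 5 = 'w': mode=DATA remaining=3 emitted=3 chunks_done=0
Byte 6 = 'o': mode=DATA remaining=2 emitted=4 chunks_done=0
Byte 7 = '1': mode=DATA remaining=1 emitted=5 chunks_done=0
Byte 8 = '4': mode=DATA_DONE remaining=0 emitted=6 chunks_done=0
Byte 9 = 0x0D: mode=DATA_CR remaining=0 emitted=6 chunks_done=0
Byte 10 = 0x0A: mode=SIZE remaining=0 emitted=6 chunks_done=1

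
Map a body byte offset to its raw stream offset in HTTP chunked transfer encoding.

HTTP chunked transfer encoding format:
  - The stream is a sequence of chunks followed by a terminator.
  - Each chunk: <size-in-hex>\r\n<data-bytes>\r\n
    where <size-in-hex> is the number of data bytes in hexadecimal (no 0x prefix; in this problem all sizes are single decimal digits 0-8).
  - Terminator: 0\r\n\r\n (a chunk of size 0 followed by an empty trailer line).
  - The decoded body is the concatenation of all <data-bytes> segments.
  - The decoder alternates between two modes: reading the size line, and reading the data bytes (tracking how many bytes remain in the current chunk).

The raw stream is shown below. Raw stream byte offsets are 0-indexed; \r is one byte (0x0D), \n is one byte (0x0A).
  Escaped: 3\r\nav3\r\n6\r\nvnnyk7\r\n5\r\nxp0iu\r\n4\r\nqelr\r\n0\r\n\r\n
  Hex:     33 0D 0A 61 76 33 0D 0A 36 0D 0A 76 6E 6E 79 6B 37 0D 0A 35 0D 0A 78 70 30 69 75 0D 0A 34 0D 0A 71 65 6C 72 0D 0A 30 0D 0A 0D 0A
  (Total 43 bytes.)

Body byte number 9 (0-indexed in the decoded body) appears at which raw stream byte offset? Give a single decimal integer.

Chunk 1: stream[0..1]='3' size=0x3=3, data at stream[3..6]='av3' -> body[0..3], body so far='av3'
Chunk 2: stream[8..9]='6' size=0x6=6, data at stream[11..17]='vnnyk7' -> body[3..9], body so far='av3vnnyk7'
Chunk 3: stream[19..20]='5' size=0x5=5, data at stream[22..27]='xp0iu' -> body[9..14], body so far='av3vnnyk7xp0iu'
Chunk 4: stream[29..30]='4' size=0x4=4, data at stream[32..36]='qelr' -> body[14..18], body so far='av3vnnyk7xp0iuqelr'
Chunk 5: stream[38..39]='0' size=0 (terminator). Final body='av3vnnyk7xp0iuqelr' (18 bytes)
Body byte 9 at stream offset 22

Answer: 22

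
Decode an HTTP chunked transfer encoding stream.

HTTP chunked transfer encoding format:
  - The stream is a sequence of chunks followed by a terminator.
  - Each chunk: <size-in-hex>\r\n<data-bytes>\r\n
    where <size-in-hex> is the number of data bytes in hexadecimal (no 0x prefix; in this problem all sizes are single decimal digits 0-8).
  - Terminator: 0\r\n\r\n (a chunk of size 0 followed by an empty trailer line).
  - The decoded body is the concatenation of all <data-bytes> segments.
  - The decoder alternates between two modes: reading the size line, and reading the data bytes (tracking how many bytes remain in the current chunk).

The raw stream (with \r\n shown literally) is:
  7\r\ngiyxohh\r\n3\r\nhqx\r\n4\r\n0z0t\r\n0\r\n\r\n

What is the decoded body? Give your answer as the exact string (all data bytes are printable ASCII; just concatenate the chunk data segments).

Chunk 1: stream[0..1]='7' size=0x7=7, data at stream[3..10]='giyxohh' -> body[0..7], body so far='giyxohh'
Chunk 2: stream[12..13]='3' size=0x3=3, data at stream[15..18]='hqx' -> body[7..10], body so far='giyxohhhqx'
Chunk 3: stream[20..21]='4' size=0x4=4, data at stream[23..27]='0z0t' -> body[10..14], body so far='giyxohhhqx0z0t'
Chunk 4: stream[29..30]='0' size=0 (terminator). Final body='giyxohhhqx0z0t' (14 bytes)

Answer: giyxohhhqx0z0t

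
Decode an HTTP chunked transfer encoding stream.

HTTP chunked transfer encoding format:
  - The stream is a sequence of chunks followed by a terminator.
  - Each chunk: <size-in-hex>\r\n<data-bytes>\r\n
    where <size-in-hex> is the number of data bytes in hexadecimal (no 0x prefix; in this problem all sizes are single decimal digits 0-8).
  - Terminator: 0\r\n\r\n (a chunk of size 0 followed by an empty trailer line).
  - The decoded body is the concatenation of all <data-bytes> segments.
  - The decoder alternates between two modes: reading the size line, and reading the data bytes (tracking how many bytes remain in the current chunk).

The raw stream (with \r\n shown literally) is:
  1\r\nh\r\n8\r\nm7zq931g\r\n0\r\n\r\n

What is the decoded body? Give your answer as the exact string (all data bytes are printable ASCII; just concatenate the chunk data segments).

Chunk 1: stream[0..1]='1' size=0x1=1, data at stream[3..4]='h' -> body[0..1], body so far='h'
Chunk 2: stream[6..7]='8' size=0x8=8, data at stream[9..17]='m7zq931g' -> body[1..9], body so far='hm7zq931g'
Chunk 3: stream[19..20]='0' size=0 (terminator). Final body='hm7zq931g' (9 bytes)

Answer: hm7zq931g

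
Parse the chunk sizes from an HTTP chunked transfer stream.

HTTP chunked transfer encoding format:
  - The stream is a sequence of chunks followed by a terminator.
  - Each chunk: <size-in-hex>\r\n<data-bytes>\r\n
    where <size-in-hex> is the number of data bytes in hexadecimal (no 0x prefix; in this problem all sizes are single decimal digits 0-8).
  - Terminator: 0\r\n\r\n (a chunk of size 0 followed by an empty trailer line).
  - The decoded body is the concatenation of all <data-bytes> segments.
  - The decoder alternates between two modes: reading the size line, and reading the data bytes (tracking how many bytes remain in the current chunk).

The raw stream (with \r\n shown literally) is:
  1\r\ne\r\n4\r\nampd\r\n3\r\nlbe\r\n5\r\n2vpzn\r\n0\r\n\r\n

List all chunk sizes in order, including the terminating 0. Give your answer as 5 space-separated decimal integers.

Answer: 1 4 3 5 0

Derivation:
Chunk 1: stream[0..1]='1' size=0x1=1, data at stream[3..4]='e' -> body[0..1], body so far='e'
Chunk 2: stream[6..7]='4' size=0x4=4, data at stream[9..13]='ampd' -> body[1..5], body so far='eampd'
Chunk 3: stream[15..16]='3' size=0x3=3, data at stream[18..21]='lbe' -> body[5..8], body so far='eampdlbe'
Chunk 4: stream[23..24]='5' size=0x5=5, data at stream[26..31]='2vpzn' -> body[8..13], body so far='eampdlbe2vpzn'
Chunk 5: stream[33..34]='0' size=0 (terminator). Final body='eampdlbe2vpzn' (13 bytes)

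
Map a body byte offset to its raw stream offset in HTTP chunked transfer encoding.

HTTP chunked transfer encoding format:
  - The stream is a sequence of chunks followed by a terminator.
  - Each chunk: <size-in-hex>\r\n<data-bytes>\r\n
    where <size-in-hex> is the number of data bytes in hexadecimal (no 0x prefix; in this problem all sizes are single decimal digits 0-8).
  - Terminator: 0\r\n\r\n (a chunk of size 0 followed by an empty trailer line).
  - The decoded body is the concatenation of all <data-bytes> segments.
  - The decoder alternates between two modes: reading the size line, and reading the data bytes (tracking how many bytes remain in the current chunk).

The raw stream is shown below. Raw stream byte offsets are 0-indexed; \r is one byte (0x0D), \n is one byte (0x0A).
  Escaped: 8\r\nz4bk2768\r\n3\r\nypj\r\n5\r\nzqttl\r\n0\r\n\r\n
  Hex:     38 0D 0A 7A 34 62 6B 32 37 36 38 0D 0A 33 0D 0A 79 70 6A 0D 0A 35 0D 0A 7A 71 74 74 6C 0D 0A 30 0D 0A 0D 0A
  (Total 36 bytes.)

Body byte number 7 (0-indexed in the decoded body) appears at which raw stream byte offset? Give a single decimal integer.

Chunk 1: stream[0..1]='8' size=0x8=8, data at stream[3..11]='z4bk2768' -> body[0..8], body so far='z4bk2768'
Chunk 2: stream[13..14]='3' size=0x3=3, data at stream[16..19]='ypj' -> body[8..11], body so far='z4bk2768ypj'
Chunk 3: stream[21..22]='5' size=0x5=5, data at stream[24..29]='zqttl' -> body[11..16], body so far='z4bk2768ypjzqttl'
Chunk 4: stream[31..32]='0' size=0 (terminator). Final body='z4bk2768ypjzqttl' (16 bytes)
Body byte 7 at stream offset 10

Answer: 10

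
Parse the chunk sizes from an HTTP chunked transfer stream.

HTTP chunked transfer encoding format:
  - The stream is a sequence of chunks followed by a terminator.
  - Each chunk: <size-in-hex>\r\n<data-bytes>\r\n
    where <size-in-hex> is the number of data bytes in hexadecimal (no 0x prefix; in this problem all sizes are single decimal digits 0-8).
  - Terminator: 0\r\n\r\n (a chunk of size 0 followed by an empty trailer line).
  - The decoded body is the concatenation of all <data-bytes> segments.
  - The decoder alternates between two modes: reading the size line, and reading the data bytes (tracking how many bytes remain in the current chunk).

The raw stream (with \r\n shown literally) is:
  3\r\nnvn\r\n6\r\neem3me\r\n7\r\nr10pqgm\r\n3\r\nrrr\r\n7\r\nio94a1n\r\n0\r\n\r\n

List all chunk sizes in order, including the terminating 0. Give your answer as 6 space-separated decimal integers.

Chunk 1: stream[0..1]='3' size=0x3=3, data at stream[3..6]='nvn' -> body[0..3], body so far='nvn'
Chunk 2: stream[8..9]='6' size=0x6=6, data at stream[11..17]='eem3me' -> body[3..9], body so far='nvneem3me'
Chunk 3: stream[19..20]='7' size=0x7=7, data at stream[22..29]='r10pqgm' -> body[9..16], body so far='nvneem3mer10pqgm'
Chunk 4: stream[31..32]='3' size=0x3=3, data at stream[34..37]='rrr' -> body[16..19], body so far='nvneem3mer10pqgmrrr'
Chunk 5: stream[39..40]='7' size=0x7=7, data at stream[42..49]='io94a1n' -> body[19..26], body so far='nvneem3mer10pqgmrrrio94a1n'
Chunk 6: stream[51..52]='0' size=0 (terminator). Final body='nvneem3mer10pqgmrrrio94a1n' (26 bytes)

Answer: 3 6 7 3 7 0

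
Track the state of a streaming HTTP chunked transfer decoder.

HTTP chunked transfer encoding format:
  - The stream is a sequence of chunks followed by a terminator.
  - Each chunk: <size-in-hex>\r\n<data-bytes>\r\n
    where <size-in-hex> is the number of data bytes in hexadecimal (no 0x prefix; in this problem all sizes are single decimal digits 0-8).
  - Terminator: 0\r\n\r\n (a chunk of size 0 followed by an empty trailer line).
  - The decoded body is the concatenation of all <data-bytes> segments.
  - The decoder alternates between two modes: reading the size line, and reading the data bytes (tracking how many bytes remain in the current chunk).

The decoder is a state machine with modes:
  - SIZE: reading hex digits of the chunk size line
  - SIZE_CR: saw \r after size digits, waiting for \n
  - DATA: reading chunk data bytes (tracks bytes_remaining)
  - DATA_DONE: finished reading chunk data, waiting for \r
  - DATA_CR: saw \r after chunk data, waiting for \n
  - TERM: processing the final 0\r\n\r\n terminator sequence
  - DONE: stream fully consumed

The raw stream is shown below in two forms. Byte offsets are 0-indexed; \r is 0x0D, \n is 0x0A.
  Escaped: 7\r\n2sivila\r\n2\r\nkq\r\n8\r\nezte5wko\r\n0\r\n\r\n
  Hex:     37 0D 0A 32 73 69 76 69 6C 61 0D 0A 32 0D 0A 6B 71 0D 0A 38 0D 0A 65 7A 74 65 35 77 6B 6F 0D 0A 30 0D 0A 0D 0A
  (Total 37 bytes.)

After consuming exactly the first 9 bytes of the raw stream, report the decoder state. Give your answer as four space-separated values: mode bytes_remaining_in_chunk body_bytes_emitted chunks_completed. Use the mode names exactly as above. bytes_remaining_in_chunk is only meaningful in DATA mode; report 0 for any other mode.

Byte 0 = '7': mode=SIZE remaining=0 emitted=0 chunks_done=0
Byte 1 = 0x0D: mode=SIZE_CR remaining=0 emitted=0 chunks_done=0
Byte 2 = 0x0A: mode=DATA remaining=7 emitted=0 chunks_done=0
Byte 3 = '2': mode=DATA remaining=6 emitted=1 chunks_done=0
Byte 4 = 's': mode=DATA remaining=5 emitted=2 chunks_done=0
Byte 5 = 'i': mode=DATA remaining=4 emitted=3 chunks_done=0
Byte 6 = 'v': mode=DATA remaining=3 emitted=4 chunks_done=0
Byte 7 = 'i': mode=DATA remaining=2 emitted=5 chunks_done=0
Byte 8 = 'l': mode=DATA remaining=1 emitted=6 chunks_done=0

Answer: DATA 1 6 0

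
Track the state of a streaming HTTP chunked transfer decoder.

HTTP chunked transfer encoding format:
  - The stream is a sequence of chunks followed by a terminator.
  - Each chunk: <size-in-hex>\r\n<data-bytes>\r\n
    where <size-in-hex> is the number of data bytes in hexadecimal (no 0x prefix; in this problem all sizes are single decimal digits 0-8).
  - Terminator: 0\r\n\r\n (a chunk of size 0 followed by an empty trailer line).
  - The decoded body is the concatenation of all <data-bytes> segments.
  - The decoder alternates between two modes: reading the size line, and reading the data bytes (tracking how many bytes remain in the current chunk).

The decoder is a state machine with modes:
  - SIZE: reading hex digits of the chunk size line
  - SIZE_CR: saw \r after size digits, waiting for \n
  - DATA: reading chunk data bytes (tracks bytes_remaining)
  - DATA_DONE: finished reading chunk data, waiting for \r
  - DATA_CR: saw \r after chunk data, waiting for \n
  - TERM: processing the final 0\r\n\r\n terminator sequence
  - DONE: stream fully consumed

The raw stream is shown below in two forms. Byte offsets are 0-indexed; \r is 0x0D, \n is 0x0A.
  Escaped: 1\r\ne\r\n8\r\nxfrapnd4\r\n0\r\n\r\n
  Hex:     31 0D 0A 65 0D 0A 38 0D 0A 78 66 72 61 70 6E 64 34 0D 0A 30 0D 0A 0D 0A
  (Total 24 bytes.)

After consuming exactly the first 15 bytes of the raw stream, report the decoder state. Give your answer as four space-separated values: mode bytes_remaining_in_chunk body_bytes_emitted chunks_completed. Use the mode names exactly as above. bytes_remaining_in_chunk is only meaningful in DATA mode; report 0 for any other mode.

Byte 0 = '1': mode=SIZE remaining=0 emitted=0 chunks_done=0
Byte 1 = 0x0D: mode=SIZE_CR remaining=0 emitted=0 chunks_done=0
Byte 2 = 0x0A: mode=DATA remaining=1 emitted=0 chunks_done=0
Byte 3 = 'e': mode=DATA_DONE remaining=0 emitted=1 chunks_done=0
Byte 4 = 0x0D: mode=DATA_CR remaining=0 emitted=1 chunks_done=0
Byte 5 = 0x0A: mode=SIZE remaining=0 emitted=1 chunks_done=1
Byte 6 = '8': mode=SIZE remaining=0 emitted=1 chunks_done=1
Byte 7 = 0x0D: mode=SIZE_CR remaining=0 emitted=1 chunks_done=1
Byte 8 = 0x0A: mode=DATA remaining=8 emitted=1 chunks_done=1
Byte 9 = 'x': mode=DATA remaining=7 emitted=2 chunks_done=1
Byte 10 = 'f': mode=DATA remaining=6 emitted=3 chunks_done=1
Byte 11 = 'r': mode=DATA remaining=5 emitted=4 chunks_done=1
Byte 12 = 'a': mode=DATA remaining=4 emitted=5 chunks_done=1
Byte 13 = 'p': mode=DATA remaining=3 emitted=6 chunks_done=1
Byte 14 = 'n': mode=DATA remaining=2 emitted=7 chunks_done=1

Answer: DATA 2 7 1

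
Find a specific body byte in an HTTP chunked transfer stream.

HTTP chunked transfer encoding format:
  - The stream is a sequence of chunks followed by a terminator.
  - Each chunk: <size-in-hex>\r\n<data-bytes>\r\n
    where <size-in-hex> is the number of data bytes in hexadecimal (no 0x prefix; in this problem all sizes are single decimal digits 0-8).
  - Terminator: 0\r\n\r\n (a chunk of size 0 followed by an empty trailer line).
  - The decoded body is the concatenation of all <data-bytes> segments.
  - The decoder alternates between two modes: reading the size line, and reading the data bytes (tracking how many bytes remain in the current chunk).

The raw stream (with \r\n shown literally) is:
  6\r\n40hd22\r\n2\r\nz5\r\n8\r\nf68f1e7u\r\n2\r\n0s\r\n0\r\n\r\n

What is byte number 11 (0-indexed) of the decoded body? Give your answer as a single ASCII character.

Answer: f

Derivation:
Chunk 1: stream[0..1]='6' size=0x6=6, data at stream[3..9]='40hd22' -> body[0..6], body so far='40hd22'
Chunk 2: stream[11..12]='2' size=0x2=2, data at stream[14..16]='z5' -> body[6..8], body so far='40hd22z5'
Chunk 3: stream[18..19]='8' size=0x8=8, data at stream[21..29]='f68f1e7u' -> body[8..16], body so far='40hd22z5f68f1e7u'
Chunk 4: stream[31..32]='2' size=0x2=2, data at stream[34..36]='0s' -> body[16..18], body so far='40hd22z5f68f1e7u0s'
Chunk 5: stream[38..39]='0' size=0 (terminator). Final body='40hd22z5f68f1e7u0s' (18 bytes)
Body byte 11 = 'f'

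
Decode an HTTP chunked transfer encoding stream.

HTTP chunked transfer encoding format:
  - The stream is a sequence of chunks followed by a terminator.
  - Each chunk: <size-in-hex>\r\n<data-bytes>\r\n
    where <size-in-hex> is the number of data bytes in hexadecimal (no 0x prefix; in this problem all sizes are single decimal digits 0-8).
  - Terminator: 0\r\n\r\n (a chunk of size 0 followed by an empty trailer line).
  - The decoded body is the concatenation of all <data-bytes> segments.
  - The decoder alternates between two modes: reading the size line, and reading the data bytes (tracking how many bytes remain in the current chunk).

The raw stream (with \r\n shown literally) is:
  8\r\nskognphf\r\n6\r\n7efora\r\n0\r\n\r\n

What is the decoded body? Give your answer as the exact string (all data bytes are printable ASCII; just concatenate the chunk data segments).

Answer: skognphf7efora

Derivation:
Chunk 1: stream[0..1]='8' size=0x8=8, data at stream[3..11]='skognphf' -> body[0..8], body so far='skognphf'
Chunk 2: stream[13..14]='6' size=0x6=6, data at stream[16..22]='7efora' -> body[8..14], body so far='skognphf7efora'
Chunk 3: stream[24..25]='0' size=0 (terminator). Final body='skognphf7efora' (14 bytes)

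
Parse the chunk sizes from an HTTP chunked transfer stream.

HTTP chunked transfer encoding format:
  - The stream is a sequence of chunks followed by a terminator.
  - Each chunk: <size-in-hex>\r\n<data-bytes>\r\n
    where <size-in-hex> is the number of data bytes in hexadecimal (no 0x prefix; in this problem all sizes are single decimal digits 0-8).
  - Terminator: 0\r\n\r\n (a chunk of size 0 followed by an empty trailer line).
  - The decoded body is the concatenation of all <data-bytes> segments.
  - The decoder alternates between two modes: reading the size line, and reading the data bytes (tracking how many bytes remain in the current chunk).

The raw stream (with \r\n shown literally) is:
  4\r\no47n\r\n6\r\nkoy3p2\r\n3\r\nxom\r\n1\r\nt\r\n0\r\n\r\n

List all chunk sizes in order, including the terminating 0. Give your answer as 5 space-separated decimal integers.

Chunk 1: stream[0..1]='4' size=0x4=4, data at stream[3..7]='o47n' -> body[0..4], body so far='o47n'
Chunk 2: stream[9..10]='6' size=0x6=6, data at stream[12..18]='koy3p2' -> body[4..10], body so far='o47nkoy3p2'
Chunk 3: stream[20..21]='3' size=0x3=3, data at stream[23..26]='xom' -> body[10..13], body so far='o47nkoy3p2xom'
Chunk 4: stream[28..29]='1' size=0x1=1, data at stream[31..32]='t' -> body[13..14], body so far='o47nkoy3p2xomt'
Chunk 5: stream[34..35]='0' size=0 (terminator). Final body='o47nkoy3p2xomt' (14 bytes)

Answer: 4 6 3 1 0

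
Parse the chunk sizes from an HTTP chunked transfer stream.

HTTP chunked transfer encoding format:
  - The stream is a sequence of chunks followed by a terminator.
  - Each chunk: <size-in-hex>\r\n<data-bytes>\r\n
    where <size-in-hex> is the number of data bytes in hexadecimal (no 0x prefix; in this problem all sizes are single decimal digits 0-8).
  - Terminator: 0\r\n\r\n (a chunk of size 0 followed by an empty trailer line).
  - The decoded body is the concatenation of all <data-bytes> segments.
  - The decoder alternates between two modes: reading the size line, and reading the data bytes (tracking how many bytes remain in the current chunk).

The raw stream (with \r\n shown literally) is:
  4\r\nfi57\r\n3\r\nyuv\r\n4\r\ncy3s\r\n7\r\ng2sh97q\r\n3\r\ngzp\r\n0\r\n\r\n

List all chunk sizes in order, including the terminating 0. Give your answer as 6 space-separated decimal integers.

Chunk 1: stream[0..1]='4' size=0x4=4, data at stream[3..7]='fi57' -> body[0..4], body so far='fi57'
Chunk 2: stream[9..10]='3' size=0x3=3, data at stream[12..15]='yuv' -> body[4..7], body so far='fi57yuv'
Chunk 3: stream[17..18]='4' size=0x4=4, data at stream[20..24]='cy3s' -> body[7..11], body so far='fi57yuvcy3s'
Chunk 4: stream[26..27]='7' size=0x7=7, data at stream[29..36]='g2sh97q' -> body[11..18], body so far='fi57yuvcy3sg2sh97q'
Chunk 5: stream[38..39]='3' size=0x3=3, data at stream[41..44]='gzp' -> body[18..21], body so far='fi57yuvcy3sg2sh97qgzp'
Chunk 6: stream[46..47]='0' size=0 (terminator). Final body='fi57yuvcy3sg2sh97qgzp' (21 bytes)

Answer: 4 3 4 7 3 0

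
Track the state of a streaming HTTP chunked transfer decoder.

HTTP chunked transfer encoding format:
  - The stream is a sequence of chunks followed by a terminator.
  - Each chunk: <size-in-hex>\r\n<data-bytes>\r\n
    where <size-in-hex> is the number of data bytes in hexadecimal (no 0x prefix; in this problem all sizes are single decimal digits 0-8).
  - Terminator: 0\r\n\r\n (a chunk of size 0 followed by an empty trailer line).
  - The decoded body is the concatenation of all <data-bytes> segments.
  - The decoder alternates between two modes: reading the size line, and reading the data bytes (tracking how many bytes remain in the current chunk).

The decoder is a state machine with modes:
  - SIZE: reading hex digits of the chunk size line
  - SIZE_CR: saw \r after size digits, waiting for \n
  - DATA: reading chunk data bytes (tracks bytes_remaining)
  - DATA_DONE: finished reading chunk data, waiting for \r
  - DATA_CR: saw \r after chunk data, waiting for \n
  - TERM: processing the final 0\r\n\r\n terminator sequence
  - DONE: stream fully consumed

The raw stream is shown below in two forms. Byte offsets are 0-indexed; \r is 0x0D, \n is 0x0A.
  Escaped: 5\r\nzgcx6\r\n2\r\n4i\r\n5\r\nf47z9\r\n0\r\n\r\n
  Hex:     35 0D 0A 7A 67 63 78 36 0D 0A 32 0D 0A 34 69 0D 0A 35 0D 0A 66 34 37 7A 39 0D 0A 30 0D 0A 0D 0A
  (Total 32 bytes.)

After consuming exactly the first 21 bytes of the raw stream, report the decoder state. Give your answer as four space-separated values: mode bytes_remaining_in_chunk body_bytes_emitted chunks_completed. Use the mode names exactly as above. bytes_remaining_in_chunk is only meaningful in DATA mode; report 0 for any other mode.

Answer: DATA 4 8 2

Derivation:
Byte 0 = '5': mode=SIZE remaining=0 emitted=0 chunks_done=0
Byte 1 = 0x0D: mode=SIZE_CR remaining=0 emitted=0 chunks_done=0
Byte 2 = 0x0A: mode=DATA remaining=5 emitted=0 chunks_done=0
Byte 3 = 'z': mode=DATA remaining=4 emitted=1 chunks_done=0
Byte 4 = 'g': mode=DATA remaining=3 emitted=2 chunks_done=0
Byte 5 = 'c': mode=DATA remaining=2 emitted=3 chunks_done=0
Byte 6 = 'x': mode=DATA remaining=1 emitted=4 chunks_done=0
Byte 7 = '6': mode=DATA_DONE remaining=0 emitted=5 chunks_done=0
Byte 8 = 0x0D: mode=DATA_CR remaining=0 emitted=5 chunks_done=0
Byte 9 = 0x0A: mode=SIZE remaining=0 emitted=5 chunks_done=1
Byte 10 = '2': mode=SIZE remaining=0 emitted=5 chunks_done=1
Byte 11 = 0x0D: mode=SIZE_CR remaining=0 emitted=5 chunks_done=1
Byte 12 = 0x0A: mode=DATA remaining=2 emitted=5 chunks_done=1
Byte 13 = '4': mode=DATA remaining=1 emitted=6 chunks_done=1
Byte 14 = 'i': mode=DATA_DONE remaining=0 emitted=7 chunks_done=1
Byte 15 = 0x0D: mode=DATA_CR remaining=0 emitted=7 chunks_done=1
Byte 16 = 0x0A: mode=SIZE remaining=0 emitted=7 chunks_done=2
Byte 17 = '5': mode=SIZE remaining=0 emitted=7 chunks_done=2
Byte 18 = 0x0D: mode=SIZE_CR remaining=0 emitted=7 chunks_done=2
Byte 19 = 0x0A: mode=DATA remaining=5 emitted=7 chunks_done=2
Byte 20 = 'f': mode=DATA remaining=4 emitted=8 chunks_done=2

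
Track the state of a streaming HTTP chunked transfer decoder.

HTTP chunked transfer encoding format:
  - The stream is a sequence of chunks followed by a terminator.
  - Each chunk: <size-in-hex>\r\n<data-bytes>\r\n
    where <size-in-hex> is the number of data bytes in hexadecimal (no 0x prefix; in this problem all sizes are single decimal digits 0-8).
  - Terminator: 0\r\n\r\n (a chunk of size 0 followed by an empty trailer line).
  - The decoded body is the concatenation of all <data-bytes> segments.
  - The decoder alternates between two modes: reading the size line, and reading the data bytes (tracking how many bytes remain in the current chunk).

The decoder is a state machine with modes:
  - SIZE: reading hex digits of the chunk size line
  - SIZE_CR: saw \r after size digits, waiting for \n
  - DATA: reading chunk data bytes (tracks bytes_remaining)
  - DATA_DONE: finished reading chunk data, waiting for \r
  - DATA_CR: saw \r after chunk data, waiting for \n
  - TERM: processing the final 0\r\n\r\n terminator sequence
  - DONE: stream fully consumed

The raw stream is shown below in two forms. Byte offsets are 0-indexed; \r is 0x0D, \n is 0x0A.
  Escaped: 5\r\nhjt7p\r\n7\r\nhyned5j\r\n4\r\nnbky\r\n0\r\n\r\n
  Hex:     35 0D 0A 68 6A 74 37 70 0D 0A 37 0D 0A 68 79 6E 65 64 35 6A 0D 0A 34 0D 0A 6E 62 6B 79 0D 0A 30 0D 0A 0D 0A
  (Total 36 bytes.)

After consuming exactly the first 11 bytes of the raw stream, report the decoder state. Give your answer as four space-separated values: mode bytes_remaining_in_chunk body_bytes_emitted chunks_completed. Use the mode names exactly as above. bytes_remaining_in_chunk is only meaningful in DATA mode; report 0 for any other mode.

Answer: SIZE 0 5 1

Derivation:
Byte 0 = '5': mode=SIZE remaining=0 emitted=0 chunks_done=0
Byte 1 = 0x0D: mode=SIZE_CR remaining=0 emitted=0 chunks_done=0
Byte 2 = 0x0A: mode=DATA remaining=5 emitted=0 chunks_done=0
Byte 3 = 'h': mode=DATA remaining=4 emitted=1 chunks_done=0
Byte 4 = 'j': mode=DATA remaining=3 emitted=2 chunks_done=0
Byte 5 = 't': mode=DATA remaining=2 emitted=3 chunks_done=0
Byte 6 = '7': mode=DATA remaining=1 emitted=4 chunks_done=0
Byte 7 = 'p': mode=DATA_DONE remaining=0 emitted=5 chunks_done=0
Byte 8 = 0x0D: mode=DATA_CR remaining=0 emitted=5 chunks_done=0
Byte 9 = 0x0A: mode=SIZE remaining=0 emitted=5 chunks_done=1
Byte 10 = '7': mode=SIZE remaining=0 emitted=5 chunks_done=1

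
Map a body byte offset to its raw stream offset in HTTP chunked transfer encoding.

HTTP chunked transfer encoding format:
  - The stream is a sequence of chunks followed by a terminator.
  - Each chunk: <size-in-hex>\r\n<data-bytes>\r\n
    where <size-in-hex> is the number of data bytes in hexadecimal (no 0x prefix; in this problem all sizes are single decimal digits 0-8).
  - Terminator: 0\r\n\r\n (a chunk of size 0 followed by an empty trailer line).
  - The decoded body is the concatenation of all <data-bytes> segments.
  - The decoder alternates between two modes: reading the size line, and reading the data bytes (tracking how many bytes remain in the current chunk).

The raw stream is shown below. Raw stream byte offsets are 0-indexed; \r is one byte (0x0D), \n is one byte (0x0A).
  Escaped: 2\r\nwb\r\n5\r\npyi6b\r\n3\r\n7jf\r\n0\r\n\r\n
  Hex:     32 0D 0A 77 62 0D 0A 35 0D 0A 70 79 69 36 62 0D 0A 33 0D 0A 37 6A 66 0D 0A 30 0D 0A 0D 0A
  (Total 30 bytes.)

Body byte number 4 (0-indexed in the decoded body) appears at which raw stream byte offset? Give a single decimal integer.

Chunk 1: stream[0..1]='2' size=0x2=2, data at stream[3..5]='wb' -> body[0..2], body so far='wb'
Chunk 2: stream[7..8]='5' size=0x5=5, data at stream[10..15]='pyi6b' -> body[2..7], body so far='wbpyi6b'
Chunk 3: stream[17..18]='3' size=0x3=3, data at stream[20..23]='7jf' -> body[7..10], body so far='wbpyi6b7jf'
Chunk 4: stream[25..26]='0' size=0 (terminator). Final body='wbpyi6b7jf' (10 bytes)
Body byte 4 at stream offset 12

Answer: 12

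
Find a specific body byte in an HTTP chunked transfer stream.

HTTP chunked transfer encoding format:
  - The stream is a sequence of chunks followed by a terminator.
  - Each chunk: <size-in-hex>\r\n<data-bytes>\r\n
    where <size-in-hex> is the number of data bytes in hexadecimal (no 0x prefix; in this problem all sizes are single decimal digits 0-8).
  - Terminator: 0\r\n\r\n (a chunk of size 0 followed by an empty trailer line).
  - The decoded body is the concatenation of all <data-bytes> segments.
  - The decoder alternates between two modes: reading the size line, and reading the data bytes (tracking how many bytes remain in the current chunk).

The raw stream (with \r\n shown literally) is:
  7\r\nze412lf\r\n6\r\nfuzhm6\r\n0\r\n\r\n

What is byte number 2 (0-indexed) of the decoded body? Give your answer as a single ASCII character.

Chunk 1: stream[0..1]='7' size=0x7=7, data at stream[3..10]='ze412lf' -> body[0..7], body so far='ze412lf'
Chunk 2: stream[12..13]='6' size=0x6=6, data at stream[15..21]='fuzhm6' -> body[7..13], body so far='ze412lffuzhm6'
Chunk 3: stream[23..24]='0' size=0 (terminator). Final body='ze412lffuzhm6' (13 bytes)
Body byte 2 = '4'

Answer: 4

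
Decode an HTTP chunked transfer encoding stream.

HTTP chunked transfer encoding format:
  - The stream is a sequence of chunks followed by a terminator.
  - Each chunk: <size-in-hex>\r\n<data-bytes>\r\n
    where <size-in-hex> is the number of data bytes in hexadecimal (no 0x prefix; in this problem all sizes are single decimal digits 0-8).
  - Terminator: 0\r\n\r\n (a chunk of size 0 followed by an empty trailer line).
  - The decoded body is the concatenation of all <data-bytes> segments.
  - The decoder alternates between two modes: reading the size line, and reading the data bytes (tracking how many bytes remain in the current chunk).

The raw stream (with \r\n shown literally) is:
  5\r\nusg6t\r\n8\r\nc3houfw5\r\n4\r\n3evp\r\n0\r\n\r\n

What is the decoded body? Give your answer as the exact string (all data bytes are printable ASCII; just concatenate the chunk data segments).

Chunk 1: stream[0..1]='5' size=0x5=5, data at stream[3..8]='usg6t' -> body[0..5], body so far='usg6t'
Chunk 2: stream[10..11]='8' size=0x8=8, data at stream[13..21]='c3houfw5' -> body[5..13], body so far='usg6tc3houfw5'
Chunk 3: stream[23..24]='4' size=0x4=4, data at stream[26..30]='3evp' -> body[13..17], body so far='usg6tc3houfw53evp'
Chunk 4: stream[32..33]='0' size=0 (terminator). Final body='usg6tc3houfw53evp' (17 bytes)

Answer: usg6tc3houfw53evp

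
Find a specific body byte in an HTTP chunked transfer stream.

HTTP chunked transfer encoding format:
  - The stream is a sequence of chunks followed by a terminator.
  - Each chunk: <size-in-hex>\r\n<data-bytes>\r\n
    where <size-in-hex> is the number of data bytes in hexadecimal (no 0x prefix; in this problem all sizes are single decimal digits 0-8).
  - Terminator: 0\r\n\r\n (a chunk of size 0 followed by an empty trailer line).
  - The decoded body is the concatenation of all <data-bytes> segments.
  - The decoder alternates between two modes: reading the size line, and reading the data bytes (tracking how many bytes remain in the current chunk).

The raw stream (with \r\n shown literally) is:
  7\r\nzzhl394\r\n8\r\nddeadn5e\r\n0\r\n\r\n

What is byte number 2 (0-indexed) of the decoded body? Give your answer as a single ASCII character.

Chunk 1: stream[0..1]='7' size=0x7=7, data at stream[3..10]='zzhl394' -> body[0..7], body so far='zzhl394'
Chunk 2: stream[12..13]='8' size=0x8=8, data at stream[15..23]='ddeadn5e' -> body[7..15], body so far='zzhl394ddeadn5e'
Chunk 3: stream[25..26]='0' size=0 (terminator). Final body='zzhl394ddeadn5e' (15 bytes)
Body byte 2 = 'h'

Answer: h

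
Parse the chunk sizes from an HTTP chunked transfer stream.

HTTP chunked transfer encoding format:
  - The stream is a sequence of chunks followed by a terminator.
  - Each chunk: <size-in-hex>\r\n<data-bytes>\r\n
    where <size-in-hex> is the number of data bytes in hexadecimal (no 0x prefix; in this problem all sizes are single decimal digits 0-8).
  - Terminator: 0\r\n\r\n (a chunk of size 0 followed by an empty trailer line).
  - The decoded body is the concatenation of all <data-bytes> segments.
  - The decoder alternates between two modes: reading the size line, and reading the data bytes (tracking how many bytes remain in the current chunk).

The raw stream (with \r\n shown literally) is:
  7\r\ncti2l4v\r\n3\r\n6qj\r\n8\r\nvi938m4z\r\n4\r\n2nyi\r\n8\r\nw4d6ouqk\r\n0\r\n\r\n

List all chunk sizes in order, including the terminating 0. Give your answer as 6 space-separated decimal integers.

Answer: 7 3 8 4 8 0

Derivation:
Chunk 1: stream[0..1]='7' size=0x7=7, data at stream[3..10]='cti2l4v' -> body[0..7], body so far='cti2l4v'
Chunk 2: stream[12..13]='3' size=0x3=3, data at stream[15..18]='6qj' -> body[7..10], body so far='cti2l4v6qj'
Chunk 3: stream[20..21]='8' size=0x8=8, data at stream[23..31]='vi938m4z' -> body[10..18], body so far='cti2l4v6qjvi938m4z'
Chunk 4: stream[33..34]='4' size=0x4=4, data at stream[36..40]='2nyi' -> body[18..22], body so far='cti2l4v6qjvi938m4z2nyi'
Chunk 5: stream[42..43]='8' size=0x8=8, data at stream[45..53]='w4d6ouqk' -> body[22..30], body so far='cti2l4v6qjvi938m4z2nyiw4d6ouqk'
Chunk 6: stream[55..56]='0' size=0 (terminator). Final body='cti2l4v6qjvi938m4z2nyiw4d6ouqk' (30 bytes)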